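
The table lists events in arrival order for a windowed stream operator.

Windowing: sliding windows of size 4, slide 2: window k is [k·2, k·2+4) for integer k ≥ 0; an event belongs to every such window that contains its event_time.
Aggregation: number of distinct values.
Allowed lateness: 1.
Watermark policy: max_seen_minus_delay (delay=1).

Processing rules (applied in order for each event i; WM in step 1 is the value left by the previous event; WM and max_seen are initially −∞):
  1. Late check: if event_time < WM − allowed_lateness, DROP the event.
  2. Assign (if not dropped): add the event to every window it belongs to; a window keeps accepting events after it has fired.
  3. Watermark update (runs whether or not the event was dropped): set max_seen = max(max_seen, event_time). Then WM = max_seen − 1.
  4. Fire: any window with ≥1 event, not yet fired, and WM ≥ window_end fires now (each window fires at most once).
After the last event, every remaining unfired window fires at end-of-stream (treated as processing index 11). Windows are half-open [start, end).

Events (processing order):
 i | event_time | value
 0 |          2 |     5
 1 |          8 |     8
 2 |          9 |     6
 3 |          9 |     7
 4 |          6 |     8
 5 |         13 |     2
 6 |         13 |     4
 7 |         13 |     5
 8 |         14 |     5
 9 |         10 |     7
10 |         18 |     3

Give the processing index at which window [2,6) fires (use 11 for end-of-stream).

1

i=0 t=2 v=5: → [2,6),[0,4); WM=1
i=1 t=8 v=8: → [8,12),[6,10); WM=7; [0,4) fires=1 [2,6) fires=1
i=2 t=9 v=6: → [8,12),[6,10); WM=8
i=3 t=9 v=7: → [8,12),[6,10); WM=8
i=4 t=6 v=8: DROP (t<8-1); WM=8
i=5 t=13 v=2: → [12,16),[10,14); WM=12; [6,10) fires=3 [8,12) fires=3
i=6 t=13 v=4: → [12,16),[10,14); WM=12
i=7 t=13 v=5: → [12,16),[10,14); WM=12
i=8 t=14 v=5: → [14,18),[12,16); WM=13
i=9 t=10 v=7: DROP (t<13-1); WM=13
i=10 t=18 v=3: → [18,22),[16,20); WM=17; [10,14) fires=3 [12,16) fires=3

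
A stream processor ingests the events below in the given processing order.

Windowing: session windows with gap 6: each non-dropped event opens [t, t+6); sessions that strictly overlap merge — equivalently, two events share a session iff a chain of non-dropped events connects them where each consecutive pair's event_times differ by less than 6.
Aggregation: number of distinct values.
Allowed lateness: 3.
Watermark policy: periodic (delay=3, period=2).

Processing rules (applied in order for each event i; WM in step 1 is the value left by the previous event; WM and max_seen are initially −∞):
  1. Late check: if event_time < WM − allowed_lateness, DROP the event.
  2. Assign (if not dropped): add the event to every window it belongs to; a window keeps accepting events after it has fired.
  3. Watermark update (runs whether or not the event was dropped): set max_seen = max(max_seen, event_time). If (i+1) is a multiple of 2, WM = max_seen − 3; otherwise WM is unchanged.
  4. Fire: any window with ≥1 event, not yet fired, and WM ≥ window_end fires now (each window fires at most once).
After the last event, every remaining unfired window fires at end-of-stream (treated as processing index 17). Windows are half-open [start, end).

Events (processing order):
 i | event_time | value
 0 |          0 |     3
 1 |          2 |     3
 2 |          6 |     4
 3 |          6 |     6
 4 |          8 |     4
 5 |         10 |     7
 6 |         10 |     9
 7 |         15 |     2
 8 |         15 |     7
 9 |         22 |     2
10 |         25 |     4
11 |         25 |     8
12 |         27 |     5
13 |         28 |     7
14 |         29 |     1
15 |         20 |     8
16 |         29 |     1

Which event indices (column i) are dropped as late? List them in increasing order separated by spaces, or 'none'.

15

i=0 t=0 v=3: → [0,6); WM=−∞
i=1 t=2 v=3: → [0,8); WM=-1
i=2 t=6 v=4: → [0,12); WM=-1
i=3 t=6 v=6: → [0,12); WM=3
i=4 t=8 v=4: → [0,14); WM=3
i=5 t=10 v=7: → [0,16); WM=7
i=6 t=10 v=9: → [0,16); WM=7
i=7 t=15 v=2: → [0,21); WM=12
i=8 t=15 v=7: → [0,21); WM=12
i=9 t=22 v=2: → [22,28); WM=19
i=10 t=25 v=4: → [22,31); WM=19
i=11 t=25 v=8: → [22,31); WM=22
i=12 t=27 v=5: → [22,33); WM=22
i=13 t=28 v=7: → [22,34); WM=25
i=14 t=29 v=1: → [22,35); WM=25
i=15 t=20 v=8: DROP (t<25-3); WM=26
i=16 t=29 v=1: → [22,35); WM=26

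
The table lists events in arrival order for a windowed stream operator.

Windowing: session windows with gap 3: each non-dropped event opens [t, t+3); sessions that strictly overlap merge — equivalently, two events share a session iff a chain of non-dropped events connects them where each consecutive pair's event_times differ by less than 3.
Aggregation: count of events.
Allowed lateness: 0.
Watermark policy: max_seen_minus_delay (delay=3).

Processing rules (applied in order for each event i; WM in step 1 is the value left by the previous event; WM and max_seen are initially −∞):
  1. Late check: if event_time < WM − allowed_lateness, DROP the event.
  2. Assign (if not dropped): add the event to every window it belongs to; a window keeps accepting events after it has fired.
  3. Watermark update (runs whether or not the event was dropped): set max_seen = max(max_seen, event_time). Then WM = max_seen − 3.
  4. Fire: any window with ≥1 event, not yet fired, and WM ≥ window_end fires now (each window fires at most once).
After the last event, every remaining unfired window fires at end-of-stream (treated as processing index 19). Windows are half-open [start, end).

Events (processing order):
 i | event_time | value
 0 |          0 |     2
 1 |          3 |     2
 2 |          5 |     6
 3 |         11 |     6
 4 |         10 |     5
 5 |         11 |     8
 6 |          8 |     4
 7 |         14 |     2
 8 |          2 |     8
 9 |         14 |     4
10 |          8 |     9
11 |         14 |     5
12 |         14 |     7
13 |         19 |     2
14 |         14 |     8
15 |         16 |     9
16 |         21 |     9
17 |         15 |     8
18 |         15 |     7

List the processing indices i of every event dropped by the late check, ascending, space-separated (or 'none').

i=0 t=0 v=2: → [0,3); WM=-3
i=1 t=3 v=2: → [3,6); WM=0
i=2 t=5 v=6: → [3,8); WM=2
i=3 t=11 v=6: → [11,14); WM=8
i=4 t=10 v=5: → [10,14); WM=8
i=5 t=11 v=8: → [10,14); WM=8
i=6 t=8 v=4: → [8,14); WM=8
i=7 t=14 v=2: → [14,17); WM=11
i=8 t=2 v=8: DROP (t<11-0); WM=11
i=9 t=14 v=4: → [14,17); WM=11
i=10 t=8 v=9: DROP (t<11-0); WM=11
i=11 t=14 v=5: → [14,17); WM=11
i=12 t=14 v=7: → [14,17); WM=11
i=13 t=19 v=2: → [19,22); WM=16
i=14 t=14 v=8: DROP (t<16-0); WM=16
i=15 t=16 v=9: → [14,19); WM=16
i=16 t=21 v=9: → [19,24); WM=18
i=17 t=15 v=8: DROP (t<18-0); WM=18
i=18 t=15 v=7: DROP (t<18-0); WM=18

8 10 14 17 18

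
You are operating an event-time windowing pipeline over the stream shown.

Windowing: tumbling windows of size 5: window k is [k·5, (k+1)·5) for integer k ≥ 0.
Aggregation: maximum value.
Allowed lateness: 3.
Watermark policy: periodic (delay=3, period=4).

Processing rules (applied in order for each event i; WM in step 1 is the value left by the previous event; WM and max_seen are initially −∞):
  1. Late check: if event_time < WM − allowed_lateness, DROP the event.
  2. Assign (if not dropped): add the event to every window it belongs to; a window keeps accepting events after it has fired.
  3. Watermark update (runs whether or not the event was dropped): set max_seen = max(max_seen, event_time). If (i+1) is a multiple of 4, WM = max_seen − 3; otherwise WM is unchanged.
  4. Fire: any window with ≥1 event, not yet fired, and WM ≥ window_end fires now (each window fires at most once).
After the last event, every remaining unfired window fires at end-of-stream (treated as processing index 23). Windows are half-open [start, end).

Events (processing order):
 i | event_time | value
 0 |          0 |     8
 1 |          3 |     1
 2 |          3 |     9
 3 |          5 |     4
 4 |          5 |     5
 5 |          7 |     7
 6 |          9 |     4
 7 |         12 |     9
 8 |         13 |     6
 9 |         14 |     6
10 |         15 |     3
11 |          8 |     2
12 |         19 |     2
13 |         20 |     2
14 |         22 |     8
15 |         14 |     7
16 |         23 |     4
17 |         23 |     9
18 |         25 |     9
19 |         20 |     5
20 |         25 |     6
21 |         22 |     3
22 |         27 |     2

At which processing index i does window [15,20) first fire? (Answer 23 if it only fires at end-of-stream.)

i=0 t=0 v=8: → [0,5); WM=−∞
i=1 t=3 v=1: → [0,5); WM=−∞
i=2 t=3 v=9: → [0,5); WM=−∞
i=3 t=5 v=4: → [5,10); WM=2
i=4 t=5 v=5: → [5,10); WM=2
i=5 t=7 v=7: → [5,10); WM=2
i=6 t=9 v=4: → [5,10); WM=2
i=7 t=12 v=9: → [10,15); WM=9; [0,5) fires=9
i=8 t=13 v=6: → [10,15); WM=9
i=9 t=14 v=6: → [10,15); WM=9
i=10 t=15 v=3: → [15,20); WM=9
i=11 t=8 v=2: → [5,10); WM=12; [5,10) fires=7
i=12 t=19 v=2: → [15,20); WM=12
i=13 t=20 v=2: → [20,25); WM=12
i=14 t=22 v=8: → [20,25); WM=12
i=15 t=14 v=7: → [10,15); WM=19; [10,15) fires=9
i=16 t=23 v=4: → [20,25); WM=19
i=17 t=23 v=9: → [20,25); WM=19
i=18 t=25 v=9: → [25,30); WM=19
i=19 t=20 v=5: → [20,25); WM=22; [15,20) fires=3
i=20 t=25 v=6: → [25,30); WM=22
i=21 t=22 v=3: → [20,25); WM=22
i=22 t=27 v=2: → [25,30); WM=22

19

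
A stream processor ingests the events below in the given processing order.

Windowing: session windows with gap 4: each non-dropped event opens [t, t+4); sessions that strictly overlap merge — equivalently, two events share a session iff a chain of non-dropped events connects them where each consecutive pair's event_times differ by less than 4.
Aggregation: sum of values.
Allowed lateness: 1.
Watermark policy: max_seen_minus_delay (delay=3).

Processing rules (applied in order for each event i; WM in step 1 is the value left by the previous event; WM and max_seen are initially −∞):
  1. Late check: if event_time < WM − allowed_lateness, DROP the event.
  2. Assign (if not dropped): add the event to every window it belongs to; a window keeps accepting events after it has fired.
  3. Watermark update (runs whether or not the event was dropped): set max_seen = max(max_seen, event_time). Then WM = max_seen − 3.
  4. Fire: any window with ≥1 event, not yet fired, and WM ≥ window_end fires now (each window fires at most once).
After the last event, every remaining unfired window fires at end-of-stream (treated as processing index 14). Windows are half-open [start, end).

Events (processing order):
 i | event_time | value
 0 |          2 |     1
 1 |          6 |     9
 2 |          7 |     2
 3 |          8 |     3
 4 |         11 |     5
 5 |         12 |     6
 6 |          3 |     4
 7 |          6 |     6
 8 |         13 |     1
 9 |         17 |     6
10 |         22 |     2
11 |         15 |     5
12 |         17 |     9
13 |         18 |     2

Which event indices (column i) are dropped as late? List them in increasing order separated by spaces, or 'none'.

6 7 11 12

i=0 t=2 v=1: → [2,6); WM=-1
i=1 t=6 v=9: → [6,10); WM=3
i=2 t=7 v=2: → [6,11); WM=4
i=3 t=8 v=3: → [6,12); WM=5
i=4 t=11 v=5: → [6,15); WM=8
i=5 t=12 v=6: → [6,16); WM=9
i=6 t=3 v=4: DROP (t<9-1); WM=9
i=7 t=6 v=6: DROP (t<9-1); WM=9
i=8 t=13 v=1: → [6,17); WM=10
i=9 t=17 v=6: → [17,21); WM=14
i=10 t=22 v=2: → [22,26); WM=19
i=11 t=15 v=5: DROP (t<19-1); WM=19
i=12 t=17 v=9: DROP (t<19-1); WM=19
i=13 t=18 v=2: → [17,22); WM=19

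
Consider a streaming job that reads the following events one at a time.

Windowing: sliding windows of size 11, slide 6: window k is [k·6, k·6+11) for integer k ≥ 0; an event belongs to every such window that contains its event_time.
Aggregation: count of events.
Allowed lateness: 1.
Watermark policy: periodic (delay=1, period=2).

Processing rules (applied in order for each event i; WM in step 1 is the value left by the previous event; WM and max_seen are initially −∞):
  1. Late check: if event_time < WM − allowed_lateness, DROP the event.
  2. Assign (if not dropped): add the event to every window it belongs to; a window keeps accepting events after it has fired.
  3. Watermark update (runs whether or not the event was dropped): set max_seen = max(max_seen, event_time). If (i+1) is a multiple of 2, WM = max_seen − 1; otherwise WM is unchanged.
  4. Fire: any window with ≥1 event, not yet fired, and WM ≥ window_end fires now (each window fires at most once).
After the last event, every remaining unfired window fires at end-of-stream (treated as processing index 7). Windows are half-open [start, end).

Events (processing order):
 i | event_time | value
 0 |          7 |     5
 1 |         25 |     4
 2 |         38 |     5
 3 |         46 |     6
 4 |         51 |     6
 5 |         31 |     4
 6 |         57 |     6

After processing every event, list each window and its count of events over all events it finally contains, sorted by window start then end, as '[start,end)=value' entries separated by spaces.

[0,11)=1 [6,17)=1 [18,29)=1 [24,35)=1 [30,41)=1 [36,47)=2 [42,53)=2 [48,59)=2 [54,65)=1

i=0 t=7 v=5: → [6,17),[0,11); WM=−∞
i=1 t=25 v=4: → [24,35),[18,29); WM=24; [0,11) fires=1 [6,17) fires=1
i=2 t=38 v=5: → [36,47),[30,41); WM=24
i=3 t=46 v=6: → [42,53),[36,47); WM=45; [18,29) fires=1 [24,35) fires=1 [30,41) fires=1
i=4 t=51 v=6: → [48,59),[42,53); WM=45
i=5 t=31 v=4: DROP (t<45-1); WM=50; [36,47) fires=2
i=6 t=57 v=6: → [54,65),[48,59); WM=50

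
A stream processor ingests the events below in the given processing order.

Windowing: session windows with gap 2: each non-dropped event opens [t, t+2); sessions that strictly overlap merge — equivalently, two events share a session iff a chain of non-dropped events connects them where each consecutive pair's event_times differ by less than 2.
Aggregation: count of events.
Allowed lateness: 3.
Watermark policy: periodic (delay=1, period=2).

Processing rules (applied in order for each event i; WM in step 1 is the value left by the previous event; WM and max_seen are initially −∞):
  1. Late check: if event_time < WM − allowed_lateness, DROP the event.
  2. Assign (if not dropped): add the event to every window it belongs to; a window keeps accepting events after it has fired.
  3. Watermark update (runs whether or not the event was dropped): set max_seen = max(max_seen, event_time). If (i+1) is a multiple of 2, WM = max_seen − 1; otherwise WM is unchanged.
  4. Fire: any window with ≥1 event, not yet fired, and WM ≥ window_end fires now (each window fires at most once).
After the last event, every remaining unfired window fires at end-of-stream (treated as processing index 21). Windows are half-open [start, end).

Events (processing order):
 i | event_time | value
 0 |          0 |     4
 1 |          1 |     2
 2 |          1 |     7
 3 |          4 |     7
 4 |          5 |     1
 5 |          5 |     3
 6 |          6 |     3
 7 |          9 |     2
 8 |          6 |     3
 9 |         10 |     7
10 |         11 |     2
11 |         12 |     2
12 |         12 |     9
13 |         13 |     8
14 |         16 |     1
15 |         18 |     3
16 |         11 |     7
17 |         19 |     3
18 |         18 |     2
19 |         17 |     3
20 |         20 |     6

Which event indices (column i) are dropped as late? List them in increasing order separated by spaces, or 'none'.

16

i=0 t=0 v=4: → [0,2); WM=−∞
i=1 t=1 v=2: → [0,3); WM=0
i=2 t=1 v=7: → [0,3); WM=0
i=3 t=4 v=7: → [4,6); WM=3
i=4 t=5 v=1: → [4,7); WM=3
i=5 t=5 v=3: → [4,7); WM=4
i=6 t=6 v=3: → [4,8); WM=4
i=7 t=9 v=2: → [9,11); WM=8
i=8 t=6 v=3: → [4,8); WM=8
i=9 t=10 v=7: → [9,12); WM=9
i=10 t=11 v=2: → [9,13); WM=9
i=11 t=12 v=2: → [9,14); WM=11
i=12 t=12 v=9: → [9,14); WM=11
i=13 t=13 v=8: → [9,15); WM=12
i=14 t=16 v=1: → [16,18); WM=12
i=15 t=18 v=3: → [18,20); WM=17
i=16 t=11 v=7: DROP (t<17-3); WM=17
i=17 t=19 v=3: → [18,21); WM=18
i=18 t=18 v=2: → [18,21); WM=18
i=19 t=17 v=3: → [16,21); WM=18
i=20 t=20 v=6: → [16,22); WM=18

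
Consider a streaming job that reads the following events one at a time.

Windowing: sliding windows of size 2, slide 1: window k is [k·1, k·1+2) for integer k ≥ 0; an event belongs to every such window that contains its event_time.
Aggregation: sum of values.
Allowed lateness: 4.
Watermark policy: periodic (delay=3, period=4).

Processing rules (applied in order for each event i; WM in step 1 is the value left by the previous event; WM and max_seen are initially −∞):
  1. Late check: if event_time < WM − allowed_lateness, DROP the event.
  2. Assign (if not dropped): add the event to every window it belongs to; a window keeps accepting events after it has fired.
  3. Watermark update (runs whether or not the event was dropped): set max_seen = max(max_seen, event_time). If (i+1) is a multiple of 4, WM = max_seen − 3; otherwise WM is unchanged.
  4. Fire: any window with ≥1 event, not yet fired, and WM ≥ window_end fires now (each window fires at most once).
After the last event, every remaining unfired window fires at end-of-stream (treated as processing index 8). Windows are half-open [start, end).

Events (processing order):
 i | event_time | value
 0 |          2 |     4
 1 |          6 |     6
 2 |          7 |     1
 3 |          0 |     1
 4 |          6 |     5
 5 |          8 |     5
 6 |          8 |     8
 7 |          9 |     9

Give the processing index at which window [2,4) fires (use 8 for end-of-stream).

i=0 t=2 v=4: → [2,4),[1,3); WM=−∞
i=1 t=6 v=6: → [6,8),[5,7); WM=−∞
i=2 t=7 v=1: → [7,9),[6,8); WM=−∞
i=3 t=0 v=1: → [0,2); WM=4; [0,2) fires=1 [1,3) fires=4 [2,4) fires=4
i=4 t=6 v=5: → [6,8),[5,7); WM=4
i=5 t=8 v=5: → [8,10),[7,9); WM=4
i=6 t=8 v=8: → [8,10),[7,9); WM=4
i=7 t=9 v=9: → [9,11),[8,10); WM=6

3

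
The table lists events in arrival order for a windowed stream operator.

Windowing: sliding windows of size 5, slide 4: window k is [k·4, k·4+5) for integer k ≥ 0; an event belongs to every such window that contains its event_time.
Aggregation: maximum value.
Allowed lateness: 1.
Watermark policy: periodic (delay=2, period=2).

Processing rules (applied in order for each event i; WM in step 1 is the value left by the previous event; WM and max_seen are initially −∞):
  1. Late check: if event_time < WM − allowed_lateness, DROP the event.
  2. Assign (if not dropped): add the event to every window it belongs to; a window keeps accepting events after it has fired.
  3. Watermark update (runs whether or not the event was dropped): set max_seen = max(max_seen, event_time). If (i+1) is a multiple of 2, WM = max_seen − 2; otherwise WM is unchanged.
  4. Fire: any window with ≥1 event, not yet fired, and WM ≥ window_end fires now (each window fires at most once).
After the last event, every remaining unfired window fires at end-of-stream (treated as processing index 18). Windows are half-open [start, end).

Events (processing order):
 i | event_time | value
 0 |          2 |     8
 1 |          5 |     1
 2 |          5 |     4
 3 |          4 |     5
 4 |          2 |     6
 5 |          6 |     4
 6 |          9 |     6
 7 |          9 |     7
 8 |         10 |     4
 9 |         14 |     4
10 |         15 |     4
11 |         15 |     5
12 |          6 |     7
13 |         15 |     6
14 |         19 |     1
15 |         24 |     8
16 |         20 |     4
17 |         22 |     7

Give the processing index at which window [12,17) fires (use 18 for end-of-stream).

15

i=0 t=2 v=8: → [0,5); WM=−∞
i=1 t=5 v=1: → [4,9); WM=3
i=2 t=5 v=4: → [4,9); WM=3
i=3 t=4 v=5: → [4,9),[0,5); WM=3
i=4 t=2 v=6: → [0,5); WM=3
i=5 t=6 v=4: → [4,9); WM=4
i=6 t=9 v=6: → [8,13); WM=4
i=7 t=9 v=7: → [8,13); WM=7; [0,5) fires=8
i=8 t=10 v=4: → [8,13); WM=7
i=9 t=14 v=4: → [12,17); WM=12; [4,9) fires=5
i=10 t=15 v=4: → [12,17); WM=12
i=11 t=15 v=5: → [12,17); WM=13; [8,13) fires=7
i=12 t=6 v=7: DROP (t<13-1); WM=13
i=13 t=15 v=6: → [12,17); WM=13
i=14 t=19 v=1: → [16,21); WM=13
i=15 t=24 v=8: → [24,29),[20,25); WM=22; [12,17) fires=6 [16,21) fires=1
i=16 t=20 v=4: DROP (t<22-1); WM=22
i=17 t=22 v=7: → [20,25); WM=22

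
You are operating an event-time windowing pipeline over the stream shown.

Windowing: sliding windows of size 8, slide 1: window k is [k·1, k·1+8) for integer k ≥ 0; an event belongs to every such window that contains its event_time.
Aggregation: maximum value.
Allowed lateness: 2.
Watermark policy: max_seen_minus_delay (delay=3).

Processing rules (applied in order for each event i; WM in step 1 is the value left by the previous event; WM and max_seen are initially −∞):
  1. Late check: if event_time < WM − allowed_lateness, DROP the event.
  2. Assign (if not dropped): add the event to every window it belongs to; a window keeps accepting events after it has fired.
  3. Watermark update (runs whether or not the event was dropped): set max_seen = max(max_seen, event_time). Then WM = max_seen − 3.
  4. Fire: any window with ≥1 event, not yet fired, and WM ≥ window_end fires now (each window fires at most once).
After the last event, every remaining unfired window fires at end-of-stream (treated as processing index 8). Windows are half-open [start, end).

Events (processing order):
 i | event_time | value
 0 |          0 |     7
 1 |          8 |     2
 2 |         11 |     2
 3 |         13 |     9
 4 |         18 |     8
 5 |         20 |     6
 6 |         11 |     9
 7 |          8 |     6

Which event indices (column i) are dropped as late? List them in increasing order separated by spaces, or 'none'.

6 7

i=0 t=0 v=7: → [0,8); WM=-3
i=1 t=8 v=2: → [8,16),[7,15),[6,14),[5,13),[4,12),[3,11),[2,10),[1,9); WM=5
i=2 t=11 v=2: → [11,19),[10,18),[9,17),[8,16),[7,15),[6,14),[5,13),[4,12); WM=8; [0,8) fires=7
i=3 t=13 v=9: → [13,21),[12,20),[11,19),[10,18),[9,17),[8,16),[7,15),[6,14); WM=10; [1,9) fires=2 [2,10) fires=2
i=4 t=18 v=8: → [18,26),[17,25),[16,24),[15,23),[14,22),[13,21),[12,20),[11,19); WM=15; [3,11) fires=2 [4,12) fires=2 [5,13) fires=2 [6,14) fires=9 [7,15) fires=9
i=5 t=20 v=6: → [20,28),[19,27),[18,26),[17,25),[16,24),[15,23),[14,22),[13,21); WM=17; [8,16) fires=9 [9,17) fires=9
i=6 t=11 v=9: DROP (t<17-2); WM=17
i=7 t=8 v=6: DROP (t<17-2); WM=17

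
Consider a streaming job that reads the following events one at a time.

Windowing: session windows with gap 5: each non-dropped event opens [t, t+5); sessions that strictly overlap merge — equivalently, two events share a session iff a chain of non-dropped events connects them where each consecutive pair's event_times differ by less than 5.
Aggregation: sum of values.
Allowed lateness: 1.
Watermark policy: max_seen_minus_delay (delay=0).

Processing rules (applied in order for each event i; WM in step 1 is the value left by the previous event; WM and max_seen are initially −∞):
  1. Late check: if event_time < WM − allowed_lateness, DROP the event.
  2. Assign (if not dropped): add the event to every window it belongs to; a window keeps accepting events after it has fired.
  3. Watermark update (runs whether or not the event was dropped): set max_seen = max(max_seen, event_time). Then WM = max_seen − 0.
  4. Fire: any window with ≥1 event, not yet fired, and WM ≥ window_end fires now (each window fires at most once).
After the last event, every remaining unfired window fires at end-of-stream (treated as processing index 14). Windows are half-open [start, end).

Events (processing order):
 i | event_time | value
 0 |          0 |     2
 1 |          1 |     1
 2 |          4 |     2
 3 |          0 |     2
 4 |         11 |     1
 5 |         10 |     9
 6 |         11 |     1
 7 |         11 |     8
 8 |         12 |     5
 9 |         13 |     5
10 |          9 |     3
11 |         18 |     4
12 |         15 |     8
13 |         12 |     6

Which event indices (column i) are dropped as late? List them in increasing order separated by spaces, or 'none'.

3 10 12 13

i=0 t=0 v=2: → [0,5); WM=0
i=1 t=1 v=1: → [0,6); WM=1
i=2 t=4 v=2: → [0,9); WM=4
i=3 t=0 v=2: DROP (t<4-1); WM=4
i=4 t=11 v=1: → [11,16); WM=11
i=5 t=10 v=9: → [10,16); WM=11
i=6 t=11 v=1: → [10,16); WM=11
i=7 t=11 v=8: → [10,16); WM=11
i=8 t=12 v=5: → [10,17); WM=12
i=9 t=13 v=5: → [10,18); WM=13
i=10 t=9 v=3: DROP (t<13-1); WM=13
i=11 t=18 v=4: → [18,23); WM=18
i=12 t=15 v=8: DROP (t<18-1); WM=18
i=13 t=12 v=6: DROP (t<18-1); WM=18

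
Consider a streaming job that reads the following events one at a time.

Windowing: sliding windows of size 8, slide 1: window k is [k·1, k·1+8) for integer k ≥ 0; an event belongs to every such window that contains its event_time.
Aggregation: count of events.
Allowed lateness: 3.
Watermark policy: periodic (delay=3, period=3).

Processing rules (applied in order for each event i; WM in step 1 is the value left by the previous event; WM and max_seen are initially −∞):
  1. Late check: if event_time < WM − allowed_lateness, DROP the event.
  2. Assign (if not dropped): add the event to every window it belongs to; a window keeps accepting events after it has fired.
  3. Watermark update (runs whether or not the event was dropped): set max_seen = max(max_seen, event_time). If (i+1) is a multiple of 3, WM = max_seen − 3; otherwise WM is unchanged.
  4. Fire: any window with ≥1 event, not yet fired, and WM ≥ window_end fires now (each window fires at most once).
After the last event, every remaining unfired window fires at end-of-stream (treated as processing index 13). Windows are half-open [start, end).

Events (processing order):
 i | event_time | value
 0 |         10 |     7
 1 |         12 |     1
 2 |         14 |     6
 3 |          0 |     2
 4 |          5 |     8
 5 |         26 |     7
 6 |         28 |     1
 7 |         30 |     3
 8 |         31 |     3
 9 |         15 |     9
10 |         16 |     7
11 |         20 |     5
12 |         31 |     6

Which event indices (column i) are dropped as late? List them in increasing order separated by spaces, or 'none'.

i=0 t=10 v=7: → [10,18),[9,17),[8,16),[7,15),[6,14),[5,13),[4,12),[3,11); WM=−∞
i=1 t=12 v=1: → [12,20),[11,19),[10,18),[9,17),[8,16),[7,15),[6,14),[5,13); WM=−∞
i=2 t=14 v=6: → [14,22),[13,21),[12,20),[11,19),[10,18),[9,17),[8,16),[7,15); WM=11; [3,11) fires=1
i=3 t=0 v=2: DROP (t<11-3); WM=11
i=4 t=5 v=8: DROP (t<11-3); WM=11
i=5 t=26 v=7: → [26,34),[25,33),[24,32),[23,31),[22,30),[21,29),[20,28),[19,27); WM=23; [4,12) fires=1 [5,13) fires=2 [6,14) fires=2 [7,15) fires=3 [8,16) fires=3 [9,17) fires=3 [10,18) fires=3 [11,19) fires=2 [12,20) fires=2 [13,21) fires=1 [14,22) fires=1
i=6 t=28 v=1: → [28,36),[27,35),[26,34),[25,33),[24,32),[23,31),[22,30),[21,29); WM=23
i=7 t=30 v=3: → [30,38),[29,37),[28,36),[27,35),[26,34),[25,33),[24,32),[23,31); WM=23
i=8 t=31 v=3: → [31,39),[30,38),[29,37),[28,36),[27,35),[26,34),[25,33),[24,32); WM=28; [19,27) fires=1 [20,28) fires=1
i=9 t=15 v=9: DROP (t<28-3); WM=28
i=10 t=16 v=7: DROP (t<28-3); WM=28
i=11 t=20 v=5: DROP (t<28-3); WM=28
i=12 t=31 v=6: → [31,39),[30,38),[29,37),[28,36),[27,35),[26,34),[25,33),[24,32); WM=28

3 4 9 10 11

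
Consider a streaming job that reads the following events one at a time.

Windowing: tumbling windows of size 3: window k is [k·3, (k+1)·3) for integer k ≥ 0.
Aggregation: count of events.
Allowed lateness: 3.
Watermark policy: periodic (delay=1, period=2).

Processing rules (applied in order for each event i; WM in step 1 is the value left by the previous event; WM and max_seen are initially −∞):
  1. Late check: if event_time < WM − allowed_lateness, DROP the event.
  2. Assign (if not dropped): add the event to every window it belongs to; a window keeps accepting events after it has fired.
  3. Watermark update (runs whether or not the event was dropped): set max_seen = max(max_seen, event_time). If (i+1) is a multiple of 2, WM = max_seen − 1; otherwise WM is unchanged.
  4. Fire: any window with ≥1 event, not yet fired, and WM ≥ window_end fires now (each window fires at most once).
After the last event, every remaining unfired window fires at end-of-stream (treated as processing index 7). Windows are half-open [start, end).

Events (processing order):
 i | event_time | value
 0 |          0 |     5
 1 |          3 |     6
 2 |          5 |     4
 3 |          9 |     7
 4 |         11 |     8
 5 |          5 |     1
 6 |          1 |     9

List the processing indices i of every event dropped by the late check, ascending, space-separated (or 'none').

i=0 t=0 v=5: → [0,3); WM=−∞
i=1 t=3 v=6: → [3,6); WM=2
i=2 t=5 v=4: → [3,6); WM=2
i=3 t=9 v=7: → [9,12); WM=8; [0,3) fires=1 [3,6) fires=2
i=4 t=11 v=8: → [9,12); WM=8
i=5 t=5 v=1: → [3,6); WM=10
i=6 t=1 v=9: DROP (t<10-3); WM=10

6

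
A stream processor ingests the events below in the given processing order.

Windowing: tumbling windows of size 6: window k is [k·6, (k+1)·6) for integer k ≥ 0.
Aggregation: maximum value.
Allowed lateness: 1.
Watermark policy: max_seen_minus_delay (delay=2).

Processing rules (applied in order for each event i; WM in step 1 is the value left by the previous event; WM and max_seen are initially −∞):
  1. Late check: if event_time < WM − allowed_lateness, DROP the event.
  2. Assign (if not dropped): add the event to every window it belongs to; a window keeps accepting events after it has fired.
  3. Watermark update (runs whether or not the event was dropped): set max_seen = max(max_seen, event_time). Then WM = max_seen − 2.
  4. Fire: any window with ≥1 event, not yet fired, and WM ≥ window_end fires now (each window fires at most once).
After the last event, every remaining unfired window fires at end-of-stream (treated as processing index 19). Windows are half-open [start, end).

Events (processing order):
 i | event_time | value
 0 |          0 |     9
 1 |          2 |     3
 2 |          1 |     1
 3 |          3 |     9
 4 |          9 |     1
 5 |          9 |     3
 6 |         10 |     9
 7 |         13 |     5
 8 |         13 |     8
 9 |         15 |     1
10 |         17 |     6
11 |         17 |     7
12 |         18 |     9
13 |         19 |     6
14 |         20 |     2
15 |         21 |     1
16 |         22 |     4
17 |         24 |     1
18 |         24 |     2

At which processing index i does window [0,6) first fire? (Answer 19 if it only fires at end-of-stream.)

i=0 t=0 v=9: → [0,6); WM=-2
i=1 t=2 v=3: → [0,6); WM=0
i=2 t=1 v=1: → [0,6); WM=0
i=3 t=3 v=9: → [0,6); WM=1
i=4 t=9 v=1: → [6,12); WM=7; [0,6) fires=9
i=5 t=9 v=3: → [6,12); WM=7
i=6 t=10 v=9: → [6,12); WM=8
i=7 t=13 v=5: → [12,18); WM=11
i=8 t=13 v=8: → [12,18); WM=11
i=9 t=15 v=1: → [12,18); WM=13; [6,12) fires=9
i=10 t=17 v=6: → [12,18); WM=15
i=11 t=17 v=7: → [12,18); WM=15
i=12 t=18 v=9: → [18,24); WM=16
i=13 t=19 v=6: → [18,24); WM=17
i=14 t=20 v=2: → [18,24); WM=18; [12,18) fires=8
i=15 t=21 v=1: → [18,24); WM=19
i=16 t=22 v=4: → [18,24); WM=20
i=17 t=24 v=1: → [24,30); WM=22
i=18 t=24 v=2: → [24,30); WM=22

4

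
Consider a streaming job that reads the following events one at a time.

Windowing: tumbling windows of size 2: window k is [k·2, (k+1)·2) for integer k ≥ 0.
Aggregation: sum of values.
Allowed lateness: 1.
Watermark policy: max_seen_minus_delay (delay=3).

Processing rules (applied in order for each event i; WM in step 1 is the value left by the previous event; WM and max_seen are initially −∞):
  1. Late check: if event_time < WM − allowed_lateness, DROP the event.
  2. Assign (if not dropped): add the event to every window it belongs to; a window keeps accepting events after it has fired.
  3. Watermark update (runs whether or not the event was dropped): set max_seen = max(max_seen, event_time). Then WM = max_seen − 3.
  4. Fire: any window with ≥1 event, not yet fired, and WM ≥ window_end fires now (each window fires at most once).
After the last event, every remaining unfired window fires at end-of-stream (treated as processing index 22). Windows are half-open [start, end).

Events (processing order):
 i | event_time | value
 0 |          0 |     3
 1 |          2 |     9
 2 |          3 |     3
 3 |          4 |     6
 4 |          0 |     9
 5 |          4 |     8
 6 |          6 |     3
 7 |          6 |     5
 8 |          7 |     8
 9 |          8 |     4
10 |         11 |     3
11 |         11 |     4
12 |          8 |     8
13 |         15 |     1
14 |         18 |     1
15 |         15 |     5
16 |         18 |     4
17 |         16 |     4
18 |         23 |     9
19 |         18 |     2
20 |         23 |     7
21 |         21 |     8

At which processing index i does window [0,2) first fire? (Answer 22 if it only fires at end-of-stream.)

i=0 t=0 v=3: → [0,2); WM=-3
i=1 t=2 v=9: → [2,4); WM=-1
i=2 t=3 v=3: → [2,4); WM=0
i=3 t=4 v=6: → [4,6); WM=1
i=4 t=0 v=9: → [0,2); WM=1
i=5 t=4 v=8: → [4,6); WM=1
i=6 t=6 v=3: → [6,8); WM=3; [0,2) fires=12
i=7 t=6 v=5: → [6,8); WM=3
i=8 t=7 v=8: → [6,8); WM=4; [2,4) fires=12
i=9 t=8 v=4: → [8,10); WM=5
i=10 t=11 v=3: → [10,12); WM=8; [4,6) fires=14 [6,8) fires=16
i=11 t=11 v=4: → [10,12); WM=8
i=12 t=8 v=8: → [8,10); WM=8
i=13 t=15 v=1: → [14,16); WM=12; [8,10) fires=12 [10,12) fires=7
i=14 t=18 v=1: → [18,20); WM=15
i=15 t=15 v=5: → [14,16); WM=15
i=16 t=18 v=4: → [18,20); WM=15
i=17 t=16 v=4: → [16,18); WM=15
i=18 t=23 v=9: → [22,24); WM=20; [14,16) fires=6 [16,18) fires=4 [18,20) fires=5
i=19 t=18 v=2: DROP (t<20-1); WM=20
i=20 t=23 v=7: → [22,24); WM=20
i=21 t=21 v=8: → [20,22); WM=20

6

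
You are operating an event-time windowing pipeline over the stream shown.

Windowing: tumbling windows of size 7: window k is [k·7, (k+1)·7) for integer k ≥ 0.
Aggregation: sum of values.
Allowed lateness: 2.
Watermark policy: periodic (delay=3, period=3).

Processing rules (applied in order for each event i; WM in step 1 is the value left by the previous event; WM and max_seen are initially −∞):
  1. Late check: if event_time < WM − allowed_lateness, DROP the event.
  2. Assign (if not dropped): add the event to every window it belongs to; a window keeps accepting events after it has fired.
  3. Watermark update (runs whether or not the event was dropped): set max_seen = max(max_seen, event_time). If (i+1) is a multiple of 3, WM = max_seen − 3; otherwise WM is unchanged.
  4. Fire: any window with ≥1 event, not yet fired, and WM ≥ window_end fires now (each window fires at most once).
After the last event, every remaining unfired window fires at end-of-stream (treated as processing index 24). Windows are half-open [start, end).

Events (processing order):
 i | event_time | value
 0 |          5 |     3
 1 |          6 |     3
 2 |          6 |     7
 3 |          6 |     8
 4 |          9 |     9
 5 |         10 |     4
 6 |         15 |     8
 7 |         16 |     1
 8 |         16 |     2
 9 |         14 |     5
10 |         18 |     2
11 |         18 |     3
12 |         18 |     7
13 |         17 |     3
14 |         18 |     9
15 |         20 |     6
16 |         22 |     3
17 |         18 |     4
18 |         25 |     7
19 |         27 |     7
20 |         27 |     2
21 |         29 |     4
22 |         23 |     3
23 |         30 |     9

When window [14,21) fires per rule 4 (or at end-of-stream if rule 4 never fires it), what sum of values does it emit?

i=0 t=5 v=3: → [0,7); WM=−∞
i=1 t=6 v=3: → [0,7); WM=−∞
i=2 t=6 v=7: → [0,7); WM=3
i=3 t=6 v=8: → [0,7); WM=3
i=4 t=9 v=9: → [7,14); WM=3
i=5 t=10 v=4: → [7,14); WM=7; [0,7) fires=21
i=6 t=15 v=8: → [14,21); WM=7
i=7 t=16 v=1: → [14,21); WM=7
i=8 t=16 v=2: → [14,21); WM=13
i=9 t=14 v=5: → [14,21); WM=13
i=10 t=18 v=2: → [14,21); WM=13
i=11 t=18 v=3: → [14,21); WM=15; [7,14) fires=13
i=12 t=18 v=7: → [14,21); WM=15
i=13 t=17 v=3: → [14,21); WM=15
i=14 t=18 v=9: → [14,21); WM=15
i=15 t=20 v=6: → [14,21); WM=15
i=16 t=22 v=3: → [21,28); WM=15
i=17 t=18 v=4: → [14,21); WM=19
i=18 t=25 v=7: → [21,28); WM=19
i=19 t=27 v=7: → [21,28); WM=19
i=20 t=27 v=2: → [21,28); WM=24; [14,21) fires=50
i=21 t=29 v=4: → [28,35); WM=24
i=22 t=23 v=3: → [21,28); WM=24
i=23 t=30 v=9: → [28,35); WM=27

50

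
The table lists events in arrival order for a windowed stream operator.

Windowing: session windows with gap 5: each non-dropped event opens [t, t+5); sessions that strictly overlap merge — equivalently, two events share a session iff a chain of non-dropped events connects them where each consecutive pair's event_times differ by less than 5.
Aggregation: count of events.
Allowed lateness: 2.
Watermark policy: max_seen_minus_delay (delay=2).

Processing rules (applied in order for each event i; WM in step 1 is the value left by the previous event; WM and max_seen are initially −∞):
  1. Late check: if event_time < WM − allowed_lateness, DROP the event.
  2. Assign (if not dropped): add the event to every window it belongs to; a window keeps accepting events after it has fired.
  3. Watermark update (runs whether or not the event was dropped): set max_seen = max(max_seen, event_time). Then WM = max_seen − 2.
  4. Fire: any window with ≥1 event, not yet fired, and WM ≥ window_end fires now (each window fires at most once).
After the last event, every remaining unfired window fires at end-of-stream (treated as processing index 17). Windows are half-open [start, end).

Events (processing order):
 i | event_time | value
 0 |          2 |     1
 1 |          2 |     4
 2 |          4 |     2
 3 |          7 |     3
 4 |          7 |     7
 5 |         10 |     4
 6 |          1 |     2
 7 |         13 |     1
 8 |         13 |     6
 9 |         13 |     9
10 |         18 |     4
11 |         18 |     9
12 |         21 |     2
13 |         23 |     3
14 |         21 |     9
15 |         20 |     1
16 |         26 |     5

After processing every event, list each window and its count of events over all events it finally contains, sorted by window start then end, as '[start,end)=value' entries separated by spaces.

[2,18)=9 [18,31)=7

i=0 t=2 v=1: → [2,7); WM=0
i=1 t=2 v=4: → [2,7); WM=0
i=2 t=4 v=2: → [2,9); WM=2
i=3 t=7 v=3: → [2,12); WM=5
i=4 t=7 v=7: → [2,12); WM=5
i=5 t=10 v=4: → [2,15); WM=8
i=6 t=1 v=2: DROP (t<8-2); WM=8
i=7 t=13 v=1: → [2,18); WM=11
i=8 t=13 v=6: → [2,18); WM=11
i=9 t=13 v=9: → [2,18); WM=11
i=10 t=18 v=4: → [18,23); WM=16
i=11 t=18 v=9: → [18,23); WM=16
i=12 t=21 v=2: → [18,26); WM=19
i=13 t=23 v=3: → [18,28); WM=21
i=14 t=21 v=9: → [18,28); WM=21
i=15 t=20 v=1: → [18,28); WM=21
i=16 t=26 v=5: → [18,31); WM=24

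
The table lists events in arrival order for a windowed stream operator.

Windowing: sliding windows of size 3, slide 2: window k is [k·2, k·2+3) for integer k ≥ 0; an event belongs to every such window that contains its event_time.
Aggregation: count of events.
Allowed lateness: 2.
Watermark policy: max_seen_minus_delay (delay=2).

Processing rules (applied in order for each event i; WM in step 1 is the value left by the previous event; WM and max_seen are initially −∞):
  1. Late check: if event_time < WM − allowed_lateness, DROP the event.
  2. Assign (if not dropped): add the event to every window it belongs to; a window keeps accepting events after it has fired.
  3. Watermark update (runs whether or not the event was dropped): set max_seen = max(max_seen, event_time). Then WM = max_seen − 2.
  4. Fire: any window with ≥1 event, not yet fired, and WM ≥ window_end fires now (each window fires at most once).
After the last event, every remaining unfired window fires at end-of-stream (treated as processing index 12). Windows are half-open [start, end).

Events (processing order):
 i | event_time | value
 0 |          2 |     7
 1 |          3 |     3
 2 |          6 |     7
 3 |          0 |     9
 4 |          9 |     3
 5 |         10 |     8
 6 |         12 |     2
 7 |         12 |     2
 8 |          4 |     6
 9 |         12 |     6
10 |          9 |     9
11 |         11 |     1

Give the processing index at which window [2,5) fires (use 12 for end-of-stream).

4

i=0 t=2 v=7: → [2,5),[0,3); WM=0
i=1 t=3 v=3: → [2,5); WM=1
i=2 t=6 v=7: → [6,9),[4,7); WM=4; [0,3) fires=1
i=3 t=0 v=9: DROP (t<4-2); WM=4
i=4 t=9 v=3: → [8,11); WM=7; [2,5) fires=2 [4,7) fires=1
i=5 t=10 v=8: → [10,13),[8,11); WM=8
i=6 t=12 v=2: → [12,15),[10,13); WM=10; [6,9) fires=1
i=7 t=12 v=2: → [12,15),[10,13); WM=10
i=8 t=4 v=6: DROP (t<10-2); WM=10
i=9 t=12 v=6: → [12,15),[10,13); WM=10
i=10 t=9 v=9: → [8,11); WM=10
i=11 t=11 v=1: → [10,13); WM=10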